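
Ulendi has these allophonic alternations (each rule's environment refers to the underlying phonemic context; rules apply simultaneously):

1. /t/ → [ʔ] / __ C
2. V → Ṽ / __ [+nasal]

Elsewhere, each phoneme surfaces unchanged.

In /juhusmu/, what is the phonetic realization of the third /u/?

/u/ (word-final) fails the environment for rule 2, so it stays [u].

[u]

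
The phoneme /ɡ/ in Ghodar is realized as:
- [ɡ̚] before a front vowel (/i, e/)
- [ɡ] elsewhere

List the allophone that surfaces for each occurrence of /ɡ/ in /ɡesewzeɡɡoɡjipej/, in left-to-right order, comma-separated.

[ɡ̚], [ɡ], [ɡ], [ɡ]

Occurrence 1 (position 1): before a front vowel (/i, e/) → [ɡ̚].
Occurrence 2 (position 8): no conditioning environment matches → elsewhere allophone [ɡ].
Occurrence 3 (position 9): no conditioning environment matches → elsewhere allophone [ɡ].
Occurrence 4 (position 11): no conditioning environment matches → elsewhere allophone [ɡ].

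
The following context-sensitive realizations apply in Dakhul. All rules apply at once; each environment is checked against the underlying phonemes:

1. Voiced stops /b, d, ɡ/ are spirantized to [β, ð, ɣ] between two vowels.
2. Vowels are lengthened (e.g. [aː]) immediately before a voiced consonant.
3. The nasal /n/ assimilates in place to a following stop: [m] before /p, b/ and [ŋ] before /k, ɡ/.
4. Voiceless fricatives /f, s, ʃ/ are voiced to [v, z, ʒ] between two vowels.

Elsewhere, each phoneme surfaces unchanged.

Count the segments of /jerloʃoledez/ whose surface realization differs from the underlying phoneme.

Segments that undergo a rule: /e/ → [eː] (rule 2); /ʃ/ → [ʒ] (rule 4); /o/ → [oː] (rule 2); /e/ → [eː] (rule 2); /d/ → [ð] (rule 1); /e/ → [eː] (rule 2).
All other segments surface unchanged.

6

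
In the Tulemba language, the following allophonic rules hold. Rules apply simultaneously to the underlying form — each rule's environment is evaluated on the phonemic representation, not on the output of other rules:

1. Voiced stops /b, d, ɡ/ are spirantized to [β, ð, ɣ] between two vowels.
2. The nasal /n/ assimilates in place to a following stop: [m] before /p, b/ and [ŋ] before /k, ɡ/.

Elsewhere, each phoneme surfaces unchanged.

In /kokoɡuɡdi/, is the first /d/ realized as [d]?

/d/ (between /ɡ/ and /i/) is in the target of rule 1 but the environment (between two vowels) is not met → [d].
The actual realization is [d], which matches [d].

Yes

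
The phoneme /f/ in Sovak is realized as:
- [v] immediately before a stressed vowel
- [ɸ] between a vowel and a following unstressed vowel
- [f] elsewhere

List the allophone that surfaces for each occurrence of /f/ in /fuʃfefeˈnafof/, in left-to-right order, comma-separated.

Occurrence 1 (position 1): no conditioning environment matches → elsewhere allophone [f].
Occurrence 2 (position 4): no conditioning environment matches → elsewhere allophone [f].
Occurrence 3 (position 6): between a vowel and a following unstressed vowel → [ɸ].
Occurrence 4 (position 10): between a vowel and a following unstressed vowel → [ɸ].
Occurrence 5 (position 12): no conditioning environment matches → elsewhere allophone [f].

[f], [f], [ɸ], [ɸ], [f]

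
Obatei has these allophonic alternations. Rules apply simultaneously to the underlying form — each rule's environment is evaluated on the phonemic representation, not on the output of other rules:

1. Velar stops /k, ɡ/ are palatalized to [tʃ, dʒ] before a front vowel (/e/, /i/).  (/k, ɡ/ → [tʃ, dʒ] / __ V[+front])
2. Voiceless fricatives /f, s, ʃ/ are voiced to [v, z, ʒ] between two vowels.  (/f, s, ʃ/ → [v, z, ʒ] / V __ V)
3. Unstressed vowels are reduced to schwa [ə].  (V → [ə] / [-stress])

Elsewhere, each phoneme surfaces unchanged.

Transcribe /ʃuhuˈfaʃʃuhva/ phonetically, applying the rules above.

[ʃəhəˈvaʃʃəhvə]

/ʃ/ (word-initial) fails the environment for rule 2, so it stays [ʃ].
/u/ (between /ʃ/ and /h/) occurs in an unstressed syllable → [ə] by rule 3.
/h/ (between /u/ and /u/) is unaffected → [h].
/u/ meets the environment for rule 3 (in an unstressed syllable) → [ə].
/f/ meets the environment for rule 2 (between two vowels) → [v].
/a/ (between /f/ and /ʃ/): rule 3 targets it, but not in an unstressed syllable → unchanged [a].
/ʃ/ — between /a/ and /ʃ/; rule 2 does not apply here → [ʃ].
/ʃ/ — between /ʃ/ and /u/; rule 2 does not apply here → [ʃ].
/u/ (between /ʃ/ and /h/): in an unstressed syllable, so rule 3 applies → [ə].
/h/ — not in any rule's target class → [h].
/v/ stays [v].
Rule 3 applies to /a/ (word-final: in an unstressed syllable) → [ə].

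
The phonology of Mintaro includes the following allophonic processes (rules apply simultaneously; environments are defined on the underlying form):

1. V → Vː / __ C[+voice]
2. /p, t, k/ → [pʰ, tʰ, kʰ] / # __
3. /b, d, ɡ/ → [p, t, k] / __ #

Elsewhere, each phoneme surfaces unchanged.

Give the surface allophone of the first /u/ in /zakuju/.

[uː]

Rule 1 applies to /u/ (between /k/ and /j/: before a voiced consonant) → [uː].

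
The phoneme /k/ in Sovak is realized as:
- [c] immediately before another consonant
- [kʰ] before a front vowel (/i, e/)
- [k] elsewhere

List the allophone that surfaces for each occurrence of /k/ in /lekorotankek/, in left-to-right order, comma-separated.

Occurrence 1 (position 3): no conditioning environment matches → elsewhere allophone [k].
Occurrence 2 (position 10): before a front vowel (/i, e/) → [kʰ].
Occurrence 3 (position 12): no conditioning environment matches → elsewhere allophone [k].

[k], [kʰ], [k]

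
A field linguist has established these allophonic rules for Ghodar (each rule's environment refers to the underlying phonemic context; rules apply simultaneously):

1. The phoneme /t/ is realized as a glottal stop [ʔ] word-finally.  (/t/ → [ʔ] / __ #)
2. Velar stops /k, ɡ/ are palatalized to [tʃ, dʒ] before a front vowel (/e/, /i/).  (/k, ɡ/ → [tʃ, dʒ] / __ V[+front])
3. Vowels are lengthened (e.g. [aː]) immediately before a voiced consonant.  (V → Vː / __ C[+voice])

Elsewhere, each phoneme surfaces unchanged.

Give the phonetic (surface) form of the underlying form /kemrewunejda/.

/k/ (word-initial) occurs before a front vowel → [tʃ] by rule 2.
/e/ — between /k/ and /m/, before a voiced consonant — surfaces as [eː] (rule 3).
/e/ (between /r/ and /w/) occurs before a voiced consonant → [eː] by rule 3.
/u/ — between /w/ and /n/, before a voiced consonant — surfaces as [uː] (rule 3).
/e/ (between /n/ and /j/) occurs before a voiced consonant → [eː] by rule 3.
/a/ (word-final) fails the environment for rule 3, so it stays [a].

[tʃeːmreːwuːneːjda]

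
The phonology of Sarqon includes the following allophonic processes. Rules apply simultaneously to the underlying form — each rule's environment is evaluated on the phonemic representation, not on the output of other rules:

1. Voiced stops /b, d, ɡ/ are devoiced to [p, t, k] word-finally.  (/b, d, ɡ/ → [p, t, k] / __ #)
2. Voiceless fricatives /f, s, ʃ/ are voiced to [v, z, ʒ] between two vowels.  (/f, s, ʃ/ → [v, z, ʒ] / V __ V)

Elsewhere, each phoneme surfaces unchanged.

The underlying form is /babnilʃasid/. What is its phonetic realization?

[babnilʃazit]

/b/ (word-initial): rule 1 targets it, but not word-finally → unchanged [b].
/b/ (between /a/ and /n/): rule 1 targets it, but not word-finally → unchanged [b].
/ʃ/ — between /l/ and /a/; rule 2 does not apply here → [ʃ].
/s/ meets the environment for rule 2 (between two vowels) → [z].
/d/ meets the environment for rule 1 (word-finally) → [t].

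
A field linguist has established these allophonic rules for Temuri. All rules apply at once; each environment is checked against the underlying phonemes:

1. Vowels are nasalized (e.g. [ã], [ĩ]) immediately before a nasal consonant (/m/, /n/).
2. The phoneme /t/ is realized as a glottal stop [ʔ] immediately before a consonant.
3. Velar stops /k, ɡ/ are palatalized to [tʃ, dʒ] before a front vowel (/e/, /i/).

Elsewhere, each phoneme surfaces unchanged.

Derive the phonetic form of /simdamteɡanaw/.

/s/ — not in any rule's target class → [s].
/i/ — between /s/ and /m/, before a nasal consonant — surfaces as [ĩ] (rule 1).
/m/ (between /i/ and /d/) is unaffected → [m].
/d/ (between /m/ and /a/): no rule targets it → [d].
Rule 1 applies to /a/ (between /d/ and /m/: before a nasal consonant) → [ã].
/m/ (between /a/ and /t/): no rule targets it → [m].
/t/ (between /m/ and /e/) fails the environment for rule 2, so it stays [t].
/e/ (between /t/ and /ɡ/) is in the target of rule 1 but the environment (before a nasal consonant) is not met → [e].
/ɡ/ (between /e/ and /a/): rule 3 targets it, but not before a front vowel → unchanged [ɡ].
/a/ (between /ɡ/ and /n/) occurs before a nasal consonant → [ã] by rule 1.
/n/ — not in any rule's target class → [n].
/a/ (between /n/ and /w/) is in the target of rule 1 but the environment (before a nasal consonant) is not met → [a].
/w/ stays [w].

[sĩmdãmteɡãnaw]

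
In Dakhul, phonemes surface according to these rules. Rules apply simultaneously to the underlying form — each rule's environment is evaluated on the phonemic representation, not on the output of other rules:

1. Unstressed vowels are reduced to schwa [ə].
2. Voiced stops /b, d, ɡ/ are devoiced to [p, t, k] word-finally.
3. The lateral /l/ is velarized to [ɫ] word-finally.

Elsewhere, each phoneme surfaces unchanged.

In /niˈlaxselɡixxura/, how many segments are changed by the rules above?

5

Segments that undergo a rule: /i/ → [ə] (rule 1); /e/ → [ə] (rule 1); /i/ → [ə] (rule 1); /u/ → [ə] (rule 1); /a/ → [ə] (rule 1).
All other segments surface unchanged.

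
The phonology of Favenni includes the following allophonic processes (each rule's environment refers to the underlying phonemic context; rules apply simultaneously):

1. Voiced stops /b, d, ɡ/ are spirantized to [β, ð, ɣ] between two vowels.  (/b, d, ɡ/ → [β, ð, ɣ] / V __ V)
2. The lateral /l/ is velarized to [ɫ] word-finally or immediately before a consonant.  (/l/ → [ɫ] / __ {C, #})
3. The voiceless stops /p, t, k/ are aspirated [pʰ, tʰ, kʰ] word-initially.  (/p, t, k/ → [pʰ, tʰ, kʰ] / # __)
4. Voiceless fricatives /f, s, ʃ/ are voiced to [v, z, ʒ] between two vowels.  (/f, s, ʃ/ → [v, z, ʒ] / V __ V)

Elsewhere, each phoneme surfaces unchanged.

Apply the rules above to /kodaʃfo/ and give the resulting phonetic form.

/k/ — word-initial, word-initially — surfaces as [kʰ] (rule 3).
/o/ (between /k/ and /d/) is unaffected → [o].
/d/ (between /o/ and /a/): between two vowels, so rule 1 applies → [ð].
/a/ stays [a].
/ʃ/ — between /a/ and /f/; rule 4 does not apply here → [ʃ].
/f/ (between /ʃ/ and /o/): rule 4 targets it, but not between two vowels → unchanged [f].
/o/ — not in any rule's target class → [o].

[kʰoðaʃfo]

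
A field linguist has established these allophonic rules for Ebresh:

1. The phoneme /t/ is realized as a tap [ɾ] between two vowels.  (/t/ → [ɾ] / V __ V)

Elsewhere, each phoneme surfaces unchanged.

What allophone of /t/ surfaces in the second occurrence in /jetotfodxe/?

[t]

/t/ — between /o/ and /f/; rule 1 does not apply here → [t].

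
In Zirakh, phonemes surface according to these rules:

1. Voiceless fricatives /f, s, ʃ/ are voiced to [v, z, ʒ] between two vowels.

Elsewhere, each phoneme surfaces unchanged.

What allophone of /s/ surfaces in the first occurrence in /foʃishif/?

/s/ (between /i/ and /h/): rule 1 targets it, but not between two vowels → unchanged [s].

[s]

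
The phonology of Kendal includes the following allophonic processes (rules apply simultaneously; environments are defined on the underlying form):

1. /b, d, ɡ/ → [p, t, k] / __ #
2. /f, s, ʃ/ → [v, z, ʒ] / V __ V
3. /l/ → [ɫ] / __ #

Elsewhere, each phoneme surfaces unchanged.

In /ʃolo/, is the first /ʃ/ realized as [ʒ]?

/ʃ/ — word-initial; rule 2 does not apply here → [ʃ].
The actual realization is [ʃ], not [ʒ].

No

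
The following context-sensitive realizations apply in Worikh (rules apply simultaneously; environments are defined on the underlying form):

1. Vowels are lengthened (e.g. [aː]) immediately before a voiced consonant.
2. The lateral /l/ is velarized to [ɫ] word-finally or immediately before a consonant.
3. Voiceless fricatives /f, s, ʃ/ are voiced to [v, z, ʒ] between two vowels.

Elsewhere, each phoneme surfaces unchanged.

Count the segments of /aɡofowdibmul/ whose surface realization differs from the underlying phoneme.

Segments that undergo a rule: /a/ → [aː] (rule 1); /f/ → [v] (rule 3); /o/ → [oː] (rule 1); /i/ → [iː] (rule 1); /u/ → [uː] (rule 1); /l/ → [ɫ] (rule 2).
All other segments surface unchanged.

6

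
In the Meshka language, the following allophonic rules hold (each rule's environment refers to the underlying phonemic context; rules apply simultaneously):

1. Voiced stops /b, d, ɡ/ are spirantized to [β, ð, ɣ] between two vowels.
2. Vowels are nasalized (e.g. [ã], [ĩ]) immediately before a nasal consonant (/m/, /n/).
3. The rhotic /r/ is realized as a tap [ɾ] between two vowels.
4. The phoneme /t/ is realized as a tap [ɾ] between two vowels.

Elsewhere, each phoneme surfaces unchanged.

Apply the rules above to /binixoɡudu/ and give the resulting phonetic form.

/b/ (word-initial) fails the environment for rule 1, so it stays [b].
/i/ meets the environment for rule 2 (before a nasal consonant) → [ĩ].
/n/ stays [n].
/i/ — between /n/ and /x/; rule 2 does not apply here → [i].
/x/ stays [x].
/o/ (between /x/ and /ɡ/) is in the target of rule 2 but the environment (before a nasal consonant) is not met → [o].
/ɡ/ (between /o/ and /u/) occurs between two vowels → [ɣ] by rule 1.
/u/ (between /ɡ/ and /d/) is in the target of rule 2 but the environment (before a nasal consonant) is not met → [u].
/d/ — between /u/ and /u/, between two vowels — surfaces as [ð] (rule 1).
/u/ (word-final) is in the target of rule 2 but the environment (before a nasal consonant) is not met → [u].

[bĩnixoɣuðu]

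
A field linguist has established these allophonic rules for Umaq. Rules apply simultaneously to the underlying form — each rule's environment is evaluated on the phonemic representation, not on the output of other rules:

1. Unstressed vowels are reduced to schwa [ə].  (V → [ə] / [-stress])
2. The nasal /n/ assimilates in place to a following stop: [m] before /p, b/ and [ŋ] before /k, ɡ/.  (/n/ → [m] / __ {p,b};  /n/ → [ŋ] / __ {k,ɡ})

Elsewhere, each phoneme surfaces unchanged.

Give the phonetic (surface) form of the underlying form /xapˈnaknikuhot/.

[xəpˈnaknəkəhət]

/a/ — between /x/ and /p/, in an unstressed syllable — surfaces as [ə] (rule 1).
/n/ (between /p/ and /a/) is in the target of rule 2 but the environment (before a labial or velar stop) is not met → [n].
/a/ (between /n/ and /k/) is in the target of rule 1 but the environment (in an unstressed syllable) is not met → [a].
/n/ — between /k/ and /i/; rule 2 does not apply here → [n].
/i/ (between /n/ and /k/) occurs in an unstressed syllable → [ə] by rule 1.
/u/ — between /k/ and /h/, in an unstressed syllable — surfaces as [ə] (rule 1).
/o/ — between /h/ and /t/, in an unstressed syllable — surfaces as [ə] (rule 1).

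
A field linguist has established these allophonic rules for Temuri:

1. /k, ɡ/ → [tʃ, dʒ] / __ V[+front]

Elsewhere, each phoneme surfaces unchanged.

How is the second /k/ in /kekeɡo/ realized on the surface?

/k/ — between /e/ and /e/, before a front vowel — surfaces as [tʃ] (rule 1).

[tʃ]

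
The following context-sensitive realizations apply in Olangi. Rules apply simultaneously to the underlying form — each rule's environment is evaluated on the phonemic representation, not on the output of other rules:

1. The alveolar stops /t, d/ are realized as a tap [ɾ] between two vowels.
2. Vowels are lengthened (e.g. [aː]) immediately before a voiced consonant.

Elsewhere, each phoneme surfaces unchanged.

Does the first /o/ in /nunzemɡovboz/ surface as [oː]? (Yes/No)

Rule 2 applies to /o/ (between /ɡ/ and /v/: before a voiced consonant) → [oː].
The actual realization is [oː], which matches [oː].

Yes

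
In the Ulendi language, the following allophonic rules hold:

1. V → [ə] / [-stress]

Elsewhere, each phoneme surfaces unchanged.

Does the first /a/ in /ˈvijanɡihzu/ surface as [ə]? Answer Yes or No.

Yes

/a/ (between /j/ and /n/) occurs in an unstressed syllable → [ə] by rule 1.
The actual realization is [ə], which matches [ə].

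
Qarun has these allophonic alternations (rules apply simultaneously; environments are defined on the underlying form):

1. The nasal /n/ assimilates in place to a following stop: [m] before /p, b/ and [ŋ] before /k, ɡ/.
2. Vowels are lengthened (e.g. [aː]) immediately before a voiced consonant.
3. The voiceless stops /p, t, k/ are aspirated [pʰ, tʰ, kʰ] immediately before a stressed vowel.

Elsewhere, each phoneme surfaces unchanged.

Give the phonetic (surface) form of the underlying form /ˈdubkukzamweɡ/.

Rule 2 applies to /u/ (between /d/ and /b/: before a voiced consonant) → [uː].
/k/ (between /b/ and /u/) fails the environment for rule 3, so it stays [k].
/u/ — between /k/ and /k/; rule 2 does not apply here → [u].
/k/ (between /u/ and /z/) fails the environment for rule 3, so it stays [k].
/a/ meets the environment for rule 2 (before a voiced consonant) → [aː].
/e/ — between /w/ and /ɡ/, before a voiced consonant — surfaces as [eː] (rule 2).

[ˈduːbkukzaːmweːɡ]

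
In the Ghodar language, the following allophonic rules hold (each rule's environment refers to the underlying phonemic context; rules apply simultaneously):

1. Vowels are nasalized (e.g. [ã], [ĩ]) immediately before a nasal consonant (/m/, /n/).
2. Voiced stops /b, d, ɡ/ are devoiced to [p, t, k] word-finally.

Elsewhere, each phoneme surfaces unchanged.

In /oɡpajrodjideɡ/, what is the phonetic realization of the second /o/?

/o/ (between /r/ and /d/) fails the environment for rule 1, so it stays [o].

[o]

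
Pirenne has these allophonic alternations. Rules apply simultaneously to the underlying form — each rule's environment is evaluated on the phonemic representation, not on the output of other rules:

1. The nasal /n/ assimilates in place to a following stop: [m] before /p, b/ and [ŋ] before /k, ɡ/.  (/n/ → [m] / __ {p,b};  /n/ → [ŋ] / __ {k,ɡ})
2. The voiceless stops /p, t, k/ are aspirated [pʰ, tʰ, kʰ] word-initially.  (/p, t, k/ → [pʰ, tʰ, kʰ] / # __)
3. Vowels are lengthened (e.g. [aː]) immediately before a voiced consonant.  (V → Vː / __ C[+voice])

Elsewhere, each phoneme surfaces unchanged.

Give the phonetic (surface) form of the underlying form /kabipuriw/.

/k/ meets the environment for rule 2 (word-initially) → [kʰ].
/a/ — between /k/ and /b/, before a voiced consonant — surfaces as [aː] (rule 3).
/b/ stays [b].
/i/ (between /b/ and /p/) fails the environment for rule 3, so it stays [i].
/p/ (between /i/ and /u/) is in the target of rule 2 but the environment (word-initially) is not met → [p].
/u/ (between /p/ and /r/) occurs before a voiced consonant → [uː] by rule 3.
/r/ (between /u/ and /i/): no rule targets it → [r].
/i/ meets the environment for rule 3 (before a voiced consonant) → [iː].
/w/ stays [w].

[kʰaːbipuːriːw]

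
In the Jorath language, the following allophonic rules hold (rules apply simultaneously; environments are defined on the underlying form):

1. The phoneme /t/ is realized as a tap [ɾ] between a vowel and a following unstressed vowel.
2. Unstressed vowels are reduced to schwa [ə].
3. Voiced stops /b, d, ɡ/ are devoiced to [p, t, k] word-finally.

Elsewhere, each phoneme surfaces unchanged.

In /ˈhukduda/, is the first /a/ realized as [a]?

No

/a/ (word-final) occurs in an unstressed syllable → [ə] by rule 2.
The actual realization is [ə], not [a].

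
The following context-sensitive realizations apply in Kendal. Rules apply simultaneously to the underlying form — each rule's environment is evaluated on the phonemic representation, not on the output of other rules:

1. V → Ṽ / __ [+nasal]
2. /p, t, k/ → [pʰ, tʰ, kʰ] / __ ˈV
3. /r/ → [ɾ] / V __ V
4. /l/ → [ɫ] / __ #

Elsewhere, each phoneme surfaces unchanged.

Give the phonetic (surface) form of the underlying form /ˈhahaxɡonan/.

[ˈhahaxɡõnãn]

/h/ (word-initial): no rule targets it → [h].
/a/ (between /h/ and /h/): rule 1 targets it, but not before a nasal consonant → unchanged [a].
/h/ stays [h].
/a/ (between /h/ and /x/) is in the target of rule 1 but the environment (before a nasal consonant) is not met → [a].
/x/ (between /a/ and /ɡ/) is unaffected → [x].
/ɡ/ — not in any rule's target class → [ɡ].
Rule 1 applies to /o/ (between /ɡ/ and /n/: before a nasal consonant) → [õ].
/n/ (between /o/ and /a/) is unaffected → [n].
Rule 1 applies to /a/ (between /n/ and /n/: before a nasal consonant) → [ã].
/n/ (word-final) is unaffected → [n].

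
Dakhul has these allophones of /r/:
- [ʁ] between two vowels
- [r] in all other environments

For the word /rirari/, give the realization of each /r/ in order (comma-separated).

[r], [ʁ], [ʁ]

Occurrence 1 (position 1): no conditioning environment matches → elsewhere allophone [r].
Occurrence 2 (position 3): between two vowels → [ʁ].
Occurrence 3 (position 5): between two vowels → [ʁ].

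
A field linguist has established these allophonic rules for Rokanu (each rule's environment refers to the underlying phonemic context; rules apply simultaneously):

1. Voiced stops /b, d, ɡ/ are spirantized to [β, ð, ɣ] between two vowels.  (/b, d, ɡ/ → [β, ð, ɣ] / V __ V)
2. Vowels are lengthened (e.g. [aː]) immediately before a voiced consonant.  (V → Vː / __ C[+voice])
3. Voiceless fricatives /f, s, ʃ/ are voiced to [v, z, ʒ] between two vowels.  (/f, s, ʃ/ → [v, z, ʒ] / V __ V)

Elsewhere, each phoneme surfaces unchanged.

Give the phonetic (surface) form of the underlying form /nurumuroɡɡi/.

/n/ stays [n].
/u/ (between /n/ and /r/): before a voiced consonant, so rule 2 applies → [uː].
/r/ (between /u/ and /u/): no rule targets it → [r].
/u/ (between /r/ and /m/): before a voiced consonant, so rule 2 applies → [uː].
/m/ stays [m].
/u/ meets the environment for rule 2 (before a voiced consonant) → [uː].
/r/ — not in any rule's target class → [r].
/o/ (between /r/ and /ɡ/) occurs before a voiced consonant → [oː] by rule 2.
/ɡ/ (between /o/ and /ɡ/) fails the environment for rule 1, so it stays [ɡ].
/ɡ/ (between /ɡ/ and /i/) fails the environment for rule 1, so it stays [ɡ].
/i/ — word-final; rule 2 does not apply here → [i].

[nuːruːmuːroːɡɡi]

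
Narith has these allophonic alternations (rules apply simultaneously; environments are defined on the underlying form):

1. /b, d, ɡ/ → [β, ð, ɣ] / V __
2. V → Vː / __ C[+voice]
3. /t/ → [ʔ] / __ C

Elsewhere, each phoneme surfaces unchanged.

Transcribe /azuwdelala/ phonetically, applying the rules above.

[aːzuːwdeːlaːla]

/a/ meets the environment for rule 2 (before a voiced consonant) → [aː].
/u/ — between /z/ and /w/, before a voiced consonant — surfaces as [uː] (rule 2).
/d/ (between /w/ and /e/) fails the environment for rule 1, so it stays [d].
/e/ — between /d/ and /l/, before a voiced consonant — surfaces as [eː] (rule 2).
/a/ (between /l/ and /l/): before a voiced consonant, so rule 2 applies → [aː].
/a/ (word-final): rule 2 targets it, but not before a voiced consonant → unchanged [a].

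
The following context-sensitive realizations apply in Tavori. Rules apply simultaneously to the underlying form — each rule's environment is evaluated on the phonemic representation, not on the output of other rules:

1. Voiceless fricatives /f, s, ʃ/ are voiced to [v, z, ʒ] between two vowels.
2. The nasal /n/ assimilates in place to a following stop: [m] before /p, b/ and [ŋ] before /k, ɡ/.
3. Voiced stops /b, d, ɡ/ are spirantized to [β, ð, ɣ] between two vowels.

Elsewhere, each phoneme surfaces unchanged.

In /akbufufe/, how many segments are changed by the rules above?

2

Segments that undergo a rule: /f/ → [v] (rule 1); /f/ → [v] (rule 1).
All other segments surface unchanged.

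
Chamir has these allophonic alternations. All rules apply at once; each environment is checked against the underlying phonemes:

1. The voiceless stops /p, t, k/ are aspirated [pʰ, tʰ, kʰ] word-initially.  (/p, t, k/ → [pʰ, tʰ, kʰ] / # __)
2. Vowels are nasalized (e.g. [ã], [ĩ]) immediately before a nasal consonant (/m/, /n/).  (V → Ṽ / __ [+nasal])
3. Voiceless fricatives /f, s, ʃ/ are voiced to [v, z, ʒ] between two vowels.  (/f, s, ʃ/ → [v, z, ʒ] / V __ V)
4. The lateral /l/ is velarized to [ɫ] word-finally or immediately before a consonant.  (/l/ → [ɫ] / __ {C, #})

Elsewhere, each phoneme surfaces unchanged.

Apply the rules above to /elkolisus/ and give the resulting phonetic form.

[eɫkolizus]

/e/ (word-initial) fails the environment for rule 2, so it stays [e].
/l/ meets the environment for rule 4 (word-finally or immediately before a consonant) → [ɫ].
/k/ (between /l/ and /o/) fails the environment for rule 1, so it stays [k].
/o/ — between /k/ and /l/; rule 2 does not apply here → [o].
/l/ (between /o/ and /i/): rule 4 targets it, but not word-finally or immediately before a consonant → unchanged [l].
/i/ — between /l/ and /s/; rule 2 does not apply here → [i].
/s/ (between /i/ and /u/): between two vowels, so rule 3 applies → [z].
/u/ (between /s/ and /s/): rule 2 targets it, but not before a nasal consonant → unchanged [u].
/s/ — word-final; rule 3 does not apply here → [s].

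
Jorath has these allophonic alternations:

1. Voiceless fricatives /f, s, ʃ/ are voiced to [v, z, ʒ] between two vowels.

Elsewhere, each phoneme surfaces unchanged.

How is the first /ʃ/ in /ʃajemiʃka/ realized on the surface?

/ʃ/ (word-initial) fails the environment for rule 1, so it stays [ʃ].

[ʃ]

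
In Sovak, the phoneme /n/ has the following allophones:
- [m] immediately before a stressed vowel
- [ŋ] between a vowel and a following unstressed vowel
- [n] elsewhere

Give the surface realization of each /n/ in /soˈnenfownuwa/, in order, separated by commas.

Occurrence 1 (position 3): immediately before a stressed vowel → [m].
Occurrence 2 (position 5): no conditioning environment matches → elsewhere allophone [n].
Occurrence 3 (position 9): no conditioning environment matches → elsewhere allophone [n].

[m], [n], [n]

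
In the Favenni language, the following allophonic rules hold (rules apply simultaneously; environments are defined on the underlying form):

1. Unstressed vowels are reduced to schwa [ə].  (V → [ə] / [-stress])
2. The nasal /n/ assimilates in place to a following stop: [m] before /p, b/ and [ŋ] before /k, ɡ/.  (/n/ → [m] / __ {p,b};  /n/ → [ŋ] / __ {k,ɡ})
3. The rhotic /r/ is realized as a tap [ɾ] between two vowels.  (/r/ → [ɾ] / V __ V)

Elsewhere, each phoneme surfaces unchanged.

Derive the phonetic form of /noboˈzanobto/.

/n/ (word-initial) fails the environment for rule 2, so it stays [n].
/o/ (between /n/ and /b/) occurs in an unstressed syllable → [ə] by rule 1.
/b/ (between /o/ and /o/) is unaffected → [b].
Rule 1 applies to /o/ (between /b/ and /z/: in an unstressed syllable) → [ə].
/z/ (between /o/ and /a/): no rule targets it → [z].
/a/ (between /z/ and /n/) fails the environment for rule 1, so it stays [a].
/n/ (between /a/ and /o/): rule 2 targets it, but not before a labial or velar stop → unchanged [n].
/o/ (between /n/ and /b/): in an unstressed syllable, so rule 1 applies → [ə].
/b/ (between /o/ and /t/) is unaffected → [b].
/t/ (between /b/ and /o/) is unaffected → [t].
/o/ (word-final) occurs in an unstressed syllable → [ə] by rule 1.

[nəbəˈzanəbtə]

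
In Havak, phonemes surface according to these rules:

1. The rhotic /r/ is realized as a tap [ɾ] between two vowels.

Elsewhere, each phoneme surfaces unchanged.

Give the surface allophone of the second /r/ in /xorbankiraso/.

[ɾ]

Rule 1 applies to /r/ (between /i/ and /a/: between two vowels) → [ɾ].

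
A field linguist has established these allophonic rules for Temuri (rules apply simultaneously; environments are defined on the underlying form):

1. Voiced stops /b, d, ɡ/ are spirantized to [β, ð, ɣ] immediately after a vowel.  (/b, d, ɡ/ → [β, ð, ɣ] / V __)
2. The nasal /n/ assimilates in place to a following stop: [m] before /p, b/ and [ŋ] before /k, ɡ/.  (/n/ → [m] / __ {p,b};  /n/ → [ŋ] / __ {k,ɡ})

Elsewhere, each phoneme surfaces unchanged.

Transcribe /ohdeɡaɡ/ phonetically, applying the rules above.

/o/ (word-initial) is unaffected → [o].
/h/ stays [h].
/d/ — between /h/ and /e/; rule 1 does not apply here → [d].
/e/ stays [e].
/ɡ/ (between /e/ and /a/): immediately after a vowel, so rule 1 applies → [ɣ].
/a/ — not in any rule's target class → [a].
/ɡ/ (word-final) occurs immediately after a vowel → [ɣ] by rule 1.

[ohdeɣaɣ]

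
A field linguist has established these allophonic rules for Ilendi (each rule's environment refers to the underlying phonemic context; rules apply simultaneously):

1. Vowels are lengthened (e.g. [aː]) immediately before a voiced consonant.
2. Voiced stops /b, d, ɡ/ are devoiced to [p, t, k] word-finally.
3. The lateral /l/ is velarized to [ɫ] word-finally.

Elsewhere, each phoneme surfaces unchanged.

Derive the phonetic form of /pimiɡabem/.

[piːmiːɡaːbeːm]

/p/ (word-initial) is unaffected → [p].
/i/ (between /p/ and /m/) occurs before a voiced consonant → [iː] by rule 1.
/m/ (between /i/ and /i/) is unaffected → [m].
/i/ — between /m/ and /ɡ/, before a voiced consonant — surfaces as [iː] (rule 1).
/ɡ/ — between /i/ and /a/; rule 2 does not apply here → [ɡ].
/a/ — between /ɡ/ and /b/, before a voiced consonant — surfaces as [aː] (rule 1).
/b/ (between /a/ and /e/) fails the environment for rule 2, so it stays [b].
/e/ (between /b/ and /m/) occurs before a voiced consonant → [eː] by rule 1.
/m/ (word-final) is unaffected → [m].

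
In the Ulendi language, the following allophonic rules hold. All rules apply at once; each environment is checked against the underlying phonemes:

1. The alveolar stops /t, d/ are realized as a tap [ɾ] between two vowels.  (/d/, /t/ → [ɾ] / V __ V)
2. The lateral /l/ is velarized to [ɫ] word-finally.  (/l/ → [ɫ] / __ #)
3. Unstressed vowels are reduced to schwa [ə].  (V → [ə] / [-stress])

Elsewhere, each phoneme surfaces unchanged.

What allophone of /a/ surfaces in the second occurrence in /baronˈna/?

/a/ — word-final; rule 3 does not apply here → [a].

[a]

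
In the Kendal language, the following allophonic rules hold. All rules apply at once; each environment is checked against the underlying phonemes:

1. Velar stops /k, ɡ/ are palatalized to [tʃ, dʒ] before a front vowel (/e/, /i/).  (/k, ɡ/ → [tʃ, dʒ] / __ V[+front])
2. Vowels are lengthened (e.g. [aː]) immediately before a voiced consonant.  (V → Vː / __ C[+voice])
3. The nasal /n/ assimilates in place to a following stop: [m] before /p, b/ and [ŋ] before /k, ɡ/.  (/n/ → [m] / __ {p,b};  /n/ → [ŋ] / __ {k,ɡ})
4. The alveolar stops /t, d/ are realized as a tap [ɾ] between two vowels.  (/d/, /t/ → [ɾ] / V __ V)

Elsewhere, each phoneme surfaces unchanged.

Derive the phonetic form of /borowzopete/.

/b/ — not in any rule's target class → [b].
/o/ (between /b/ and /r/): before a voiced consonant, so rule 2 applies → [oː].
/r/ (between /o/ and /o/) is unaffected → [r].
/o/ — between /r/ and /w/, before a voiced consonant — surfaces as [oː] (rule 2).
/w/ stays [w].
/z/ stays [z].
/o/ (between /z/ and /p/) fails the environment for rule 2, so it stays [o].
/p/ — not in any rule's target class → [p].
/e/ (between /p/ and /t/): rule 2 targets it, but not before a voiced consonant → unchanged [e].
/t/ meets the environment for rule 4 (between two vowels) → [ɾ].
/e/ — word-final; rule 2 does not apply here → [e].

[boːroːwzopeɾe]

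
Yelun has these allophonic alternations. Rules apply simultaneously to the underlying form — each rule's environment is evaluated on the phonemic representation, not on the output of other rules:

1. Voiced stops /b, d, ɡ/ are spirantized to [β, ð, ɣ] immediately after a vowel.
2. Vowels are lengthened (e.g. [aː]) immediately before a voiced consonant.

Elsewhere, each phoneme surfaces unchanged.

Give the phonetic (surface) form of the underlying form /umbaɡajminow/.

/u/ (word-initial): before a voiced consonant, so rule 2 applies → [uː].
/m/ (between /u/ and /b/) is unaffected → [m].
/b/ — between /m/ and /a/; rule 1 does not apply here → [b].
/a/ (between /b/ and /ɡ/) occurs before a voiced consonant → [aː] by rule 2.
/ɡ/ (between /a/ and /a/): immediately after a vowel, so rule 1 applies → [ɣ].
/a/ — between /ɡ/ and /j/, before a voiced consonant — surfaces as [aː] (rule 2).
/j/ (between /a/ and /m/) is unaffected → [j].
/m/ (between /j/ and /i/): no rule targets it → [m].
/i/ — between /m/ and /n/, before a voiced consonant — surfaces as [iː] (rule 2).
/n/ (between /i/ and /o/) is unaffected → [n].
/o/ (between /n/ and /w/): before a voiced consonant, so rule 2 applies → [oː].
/w/ stays [w].

[uːmbaːɣaːjmiːnoːw]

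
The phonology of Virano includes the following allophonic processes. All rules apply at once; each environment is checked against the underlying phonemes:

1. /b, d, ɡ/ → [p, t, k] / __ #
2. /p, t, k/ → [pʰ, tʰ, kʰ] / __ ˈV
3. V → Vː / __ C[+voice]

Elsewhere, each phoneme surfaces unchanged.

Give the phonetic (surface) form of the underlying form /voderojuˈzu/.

[voːdeːroːjuːˈzu]

/v/ (word-initial) is unaffected → [v].
Rule 3 applies to /o/ (between /v/ and /d/: before a voiced consonant) → [oː].
/d/ — between /o/ and /e/; rule 1 does not apply here → [d].
/e/ (between /d/ and /r/) occurs before a voiced consonant → [eː] by rule 3.
/r/ (between /e/ and /o/): no rule targets it → [r].
/o/ (between /r/ and /j/): before a voiced consonant, so rule 3 applies → [oː].
/j/ stays [j].
/u/ meets the environment for rule 3 (before a voiced consonant) → [uː].
/z/ (between /u/ and /u/) is unaffected → [z].
/u/ — word-final; rule 3 does not apply here → [u].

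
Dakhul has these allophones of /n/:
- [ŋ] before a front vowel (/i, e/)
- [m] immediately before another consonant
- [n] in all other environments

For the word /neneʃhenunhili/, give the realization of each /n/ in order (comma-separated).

[ŋ], [ŋ], [n], [m]

Occurrence 1 (position 1): before a front vowel (/i, e/) → [ŋ].
Occurrence 2 (position 3): before a front vowel (/i, e/) → [ŋ].
Occurrence 3 (position 8): no conditioning environment matches → elsewhere allophone [n].
Occurrence 4 (position 10): immediately before another consonant → [m].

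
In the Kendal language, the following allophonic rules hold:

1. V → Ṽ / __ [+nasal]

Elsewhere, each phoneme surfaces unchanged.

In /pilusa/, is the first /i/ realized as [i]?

/i/ (between /p/ and /l/) is in the target of rule 1 but the environment (before a nasal consonant) is not met → [i].
The actual realization is [i], which matches [i].

Yes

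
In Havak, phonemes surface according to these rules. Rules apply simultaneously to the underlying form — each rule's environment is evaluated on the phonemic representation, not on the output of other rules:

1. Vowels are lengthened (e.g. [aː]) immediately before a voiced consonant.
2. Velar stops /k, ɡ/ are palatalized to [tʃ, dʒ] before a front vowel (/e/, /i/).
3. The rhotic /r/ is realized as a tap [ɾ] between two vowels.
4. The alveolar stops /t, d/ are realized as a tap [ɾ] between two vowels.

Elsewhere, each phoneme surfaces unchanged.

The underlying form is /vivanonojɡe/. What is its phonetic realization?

[viːvaːnoːnoːjdʒe]

/v/ (word-initial): no rule targets it → [v].
/i/ (between /v/ and /v/): before a voiced consonant, so rule 1 applies → [iː].
/v/ stays [v].
Rule 1 applies to /a/ (between /v/ and /n/: before a voiced consonant) → [aː].
/n/ — not in any rule's target class → [n].
/o/ (between /n/ and /n/): before a voiced consonant, so rule 1 applies → [oː].
/n/ (between /o/ and /o/): no rule targets it → [n].
/o/ — between /n/ and /j/, before a voiced consonant — surfaces as [oː] (rule 1).
/j/ — not in any rule's target class → [j].
/ɡ/ meets the environment for rule 2 (before a front vowel) → [dʒ].
/e/ (word-final) fails the environment for rule 1, so it stays [e].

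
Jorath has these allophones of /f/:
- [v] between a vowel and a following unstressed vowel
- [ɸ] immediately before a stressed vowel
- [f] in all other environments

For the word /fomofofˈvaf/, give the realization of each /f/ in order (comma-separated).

Occurrence 1 (position 1): no conditioning environment matches → elsewhere allophone [f].
Occurrence 2 (position 5): between a vowel and a following unstressed vowel → [v].
Occurrence 3 (position 7): no conditioning environment matches → elsewhere allophone [f].
Occurrence 4 (position 10): no conditioning environment matches → elsewhere allophone [f].

[f], [v], [f], [f]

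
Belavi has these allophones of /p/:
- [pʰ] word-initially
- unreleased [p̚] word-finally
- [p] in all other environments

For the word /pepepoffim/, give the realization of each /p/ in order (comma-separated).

[pʰ], [p], [p]

Occurrence 1 (position 1): word-initially → [pʰ].
Occurrence 2 (position 3): no conditioning environment matches → elsewhere allophone [p].
Occurrence 3 (position 5): no conditioning environment matches → elsewhere allophone [p].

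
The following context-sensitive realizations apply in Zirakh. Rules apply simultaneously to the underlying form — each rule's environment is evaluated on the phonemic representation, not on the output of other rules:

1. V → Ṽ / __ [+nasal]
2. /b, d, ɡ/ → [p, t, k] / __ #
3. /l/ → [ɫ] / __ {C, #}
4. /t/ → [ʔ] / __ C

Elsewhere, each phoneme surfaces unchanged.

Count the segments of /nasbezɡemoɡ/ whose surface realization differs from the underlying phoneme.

Segments that undergo a rule: /e/ → [ẽ] (rule 1); /ɡ/ → [k] (rule 2).
All other segments surface unchanged.

2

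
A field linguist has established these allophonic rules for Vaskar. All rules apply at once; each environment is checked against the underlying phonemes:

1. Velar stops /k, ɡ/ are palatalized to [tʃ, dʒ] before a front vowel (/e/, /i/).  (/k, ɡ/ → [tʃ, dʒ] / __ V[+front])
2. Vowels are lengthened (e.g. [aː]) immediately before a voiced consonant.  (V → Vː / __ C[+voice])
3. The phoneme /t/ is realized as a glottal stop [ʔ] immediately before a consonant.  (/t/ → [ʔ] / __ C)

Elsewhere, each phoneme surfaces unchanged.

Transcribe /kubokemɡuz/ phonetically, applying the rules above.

/k/ (word-initial) fails the environment for rule 1, so it stays [k].
Rule 2 applies to /u/ (between /k/ and /b/: before a voiced consonant) → [uː].
/b/ stays [b].
/o/ (between /b/ and /k/): rule 2 targets it, but not before a voiced consonant → unchanged [o].
/k/ (between /o/ and /e/) occurs before a front vowel → [tʃ] by rule 1.
/e/ (between /k/ and /m/): before a voiced consonant, so rule 2 applies → [eː].
/m/ stays [m].
/ɡ/ (between /m/ and /u/) fails the environment for rule 1, so it stays [ɡ].
Rule 2 applies to /u/ (between /ɡ/ and /z/: before a voiced consonant) → [uː].
/z/ stays [z].

[kuːbotʃeːmɡuːz]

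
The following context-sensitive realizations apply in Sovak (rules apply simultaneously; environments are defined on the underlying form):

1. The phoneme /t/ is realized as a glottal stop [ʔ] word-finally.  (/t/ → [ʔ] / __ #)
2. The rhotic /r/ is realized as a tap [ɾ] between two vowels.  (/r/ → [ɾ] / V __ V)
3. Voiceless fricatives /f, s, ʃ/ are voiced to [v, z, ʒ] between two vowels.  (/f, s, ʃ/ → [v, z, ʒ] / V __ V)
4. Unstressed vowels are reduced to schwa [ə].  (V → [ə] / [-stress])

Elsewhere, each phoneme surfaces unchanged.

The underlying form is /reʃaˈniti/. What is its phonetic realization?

[rəʒəˈnitə]

/r/ (word-initial) fails the environment for rule 2, so it stays [r].
/e/ (between /r/ and /ʃ/) occurs in an unstressed syllable → [ə] by rule 4.
/ʃ/ (between /e/ and /a/): between two vowels, so rule 3 applies → [ʒ].
/a/ (between /ʃ/ and /n/) occurs in an unstressed syllable → [ə] by rule 4.
/i/ (between /n/ and /t/) fails the environment for rule 4, so it stays [i].
/t/ (between /i/ and /i/) is in the target of rule 1 but the environment (word-finally) is not met → [t].
/i/ — word-final, in an unstressed syllable — surfaces as [ə] (rule 4).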